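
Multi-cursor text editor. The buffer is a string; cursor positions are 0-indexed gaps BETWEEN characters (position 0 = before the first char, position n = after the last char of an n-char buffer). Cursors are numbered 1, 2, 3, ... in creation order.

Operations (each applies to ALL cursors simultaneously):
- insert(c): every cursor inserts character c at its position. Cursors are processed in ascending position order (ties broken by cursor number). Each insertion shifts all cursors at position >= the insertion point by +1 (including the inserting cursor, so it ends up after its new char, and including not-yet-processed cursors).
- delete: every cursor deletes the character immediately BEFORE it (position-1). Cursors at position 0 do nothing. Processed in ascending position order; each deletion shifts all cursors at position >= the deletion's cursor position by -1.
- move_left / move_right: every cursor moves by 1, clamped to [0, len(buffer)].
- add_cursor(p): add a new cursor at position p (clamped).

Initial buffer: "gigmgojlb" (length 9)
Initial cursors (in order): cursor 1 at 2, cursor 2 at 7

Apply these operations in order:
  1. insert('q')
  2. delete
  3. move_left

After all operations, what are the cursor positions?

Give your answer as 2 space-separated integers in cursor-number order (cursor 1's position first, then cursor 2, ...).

After op 1 (insert('q')): buffer="giqgmgojqlb" (len 11), cursors c1@3 c2@9, authorship ..1.....2..
After op 2 (delete): buffer="gigmgojlb" (len 9), cursors c1@2 c2@7, authorship .........
After op 3 (move_left): buffer="gigmgojlb" (len 9), cursors c1@1 c2@6, authorship .........

Answer: 1 6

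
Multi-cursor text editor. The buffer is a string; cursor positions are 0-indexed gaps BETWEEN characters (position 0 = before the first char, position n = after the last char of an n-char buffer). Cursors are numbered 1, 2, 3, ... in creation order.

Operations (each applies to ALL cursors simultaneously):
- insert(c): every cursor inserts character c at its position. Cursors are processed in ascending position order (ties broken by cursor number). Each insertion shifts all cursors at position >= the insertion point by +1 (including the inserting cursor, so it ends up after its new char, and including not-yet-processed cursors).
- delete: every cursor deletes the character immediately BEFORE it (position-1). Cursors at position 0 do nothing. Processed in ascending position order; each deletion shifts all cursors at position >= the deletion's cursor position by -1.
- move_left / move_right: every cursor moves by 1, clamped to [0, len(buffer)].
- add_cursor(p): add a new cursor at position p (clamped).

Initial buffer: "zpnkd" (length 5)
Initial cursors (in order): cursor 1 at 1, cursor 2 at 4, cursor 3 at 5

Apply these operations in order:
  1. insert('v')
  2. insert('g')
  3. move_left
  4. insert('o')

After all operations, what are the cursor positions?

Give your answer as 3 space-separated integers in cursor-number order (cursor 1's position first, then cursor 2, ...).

Answer: 3 9 13

Derivation:
After op 1 (insert('v')): buffer="zvpnkvdv" (len 8), cursors c1@2 c2@6 c3@8, authorship .1...2.3
After op 2 (insert('g')): buffer="zvgpnkvgdvg" (len 11), cursors c1@3 c2@8 c3@11, authorship .11...22.33
After op 3 (move_left): buffer="zvgpnkvgdvg" (len 11), cursors c1@2 c2@7 c3@10, authorship .11...22.33
After op 4 (insert('o')): buffer="zvogpnkvogdvog" (len 14), cursors c1@3 c2@9 c3@13, authorship .111...222.333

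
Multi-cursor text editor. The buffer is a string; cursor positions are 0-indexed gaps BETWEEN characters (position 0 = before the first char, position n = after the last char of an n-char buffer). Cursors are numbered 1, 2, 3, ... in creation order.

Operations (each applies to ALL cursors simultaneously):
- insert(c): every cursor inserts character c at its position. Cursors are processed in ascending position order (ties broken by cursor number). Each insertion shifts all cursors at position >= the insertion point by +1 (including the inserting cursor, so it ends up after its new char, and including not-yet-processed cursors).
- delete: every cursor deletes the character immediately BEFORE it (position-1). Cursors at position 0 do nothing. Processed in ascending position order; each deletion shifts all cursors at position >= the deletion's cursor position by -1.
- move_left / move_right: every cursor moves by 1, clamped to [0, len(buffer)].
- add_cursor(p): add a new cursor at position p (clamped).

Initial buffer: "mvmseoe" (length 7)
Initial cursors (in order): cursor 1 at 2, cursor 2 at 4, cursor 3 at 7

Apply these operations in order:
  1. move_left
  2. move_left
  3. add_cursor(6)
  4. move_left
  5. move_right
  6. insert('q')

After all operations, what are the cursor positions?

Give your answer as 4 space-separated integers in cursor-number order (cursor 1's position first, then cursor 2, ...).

Answer: 2 4 8 10

Derivation:
After op 1 (move_left): buffer="mvmseoe" (len 7), cursors c1@1 c2@3 c3@6, authorship .......
After op 2 (move_left): buffer="mvmseoe" (len 7), cursors c1@0 c2@2 c3@5, authorship .......
After op 3 (add_cursor(6)): buffer="mvmseoe" (len 7), cursors c1@0 c2@2 c3@5 c4@6, authorship .......
After op 4 (move_left): buffer="mvmseoe" (len 7), cursors c1@0 c2@1 c3@4 c4@5, authorship .......
After op 5 (move_right): buffer="mvmseoe" (len 7), cursors c1@1 c2@2 c3@5 c4@6, authorship .......
After op 6 (insert('q')): buffer="mqvqmseqoqe" (len 11), cursors c1@2 c2@4 c3@8 c4@10, authorship .1.2...3.4.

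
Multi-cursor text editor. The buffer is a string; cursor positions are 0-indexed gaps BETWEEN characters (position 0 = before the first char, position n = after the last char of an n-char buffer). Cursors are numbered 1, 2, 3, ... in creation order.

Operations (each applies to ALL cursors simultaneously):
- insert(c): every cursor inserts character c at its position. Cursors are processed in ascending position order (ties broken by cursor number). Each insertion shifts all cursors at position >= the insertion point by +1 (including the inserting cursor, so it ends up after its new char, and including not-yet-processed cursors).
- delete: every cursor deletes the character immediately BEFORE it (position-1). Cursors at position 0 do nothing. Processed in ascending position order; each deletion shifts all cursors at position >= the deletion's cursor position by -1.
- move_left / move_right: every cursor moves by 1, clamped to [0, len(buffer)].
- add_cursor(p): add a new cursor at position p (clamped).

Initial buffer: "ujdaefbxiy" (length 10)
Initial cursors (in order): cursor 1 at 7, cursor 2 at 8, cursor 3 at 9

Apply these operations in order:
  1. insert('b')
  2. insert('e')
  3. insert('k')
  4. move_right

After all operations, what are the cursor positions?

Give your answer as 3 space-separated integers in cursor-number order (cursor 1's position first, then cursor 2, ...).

Answer: 11 15 19

Derivation:
After op 1 (insert('b')): buffer="ujdaefbbxbiby" (len 13), cursors c1@8 c2@10 c3@12, authorship .......1.2.3.
After op 2 (insert('e')): buffer="ujdaefbbexbeibey" (len 16), cursors c1@9 c2@12 c3@15, authorship .......11.22.33.
After op 3 (insert('k')): buffer="ujdaefbbekxbekibeky" (len 19), cursors c1@10 c2@14 c3@18, authorship .......111.222.333.
After op 4 (move_right): buffer="ujdaefbbekxbekibeky" (len 19), cursors c1@11 c2@15 c3@19, authorship .......111.222.333.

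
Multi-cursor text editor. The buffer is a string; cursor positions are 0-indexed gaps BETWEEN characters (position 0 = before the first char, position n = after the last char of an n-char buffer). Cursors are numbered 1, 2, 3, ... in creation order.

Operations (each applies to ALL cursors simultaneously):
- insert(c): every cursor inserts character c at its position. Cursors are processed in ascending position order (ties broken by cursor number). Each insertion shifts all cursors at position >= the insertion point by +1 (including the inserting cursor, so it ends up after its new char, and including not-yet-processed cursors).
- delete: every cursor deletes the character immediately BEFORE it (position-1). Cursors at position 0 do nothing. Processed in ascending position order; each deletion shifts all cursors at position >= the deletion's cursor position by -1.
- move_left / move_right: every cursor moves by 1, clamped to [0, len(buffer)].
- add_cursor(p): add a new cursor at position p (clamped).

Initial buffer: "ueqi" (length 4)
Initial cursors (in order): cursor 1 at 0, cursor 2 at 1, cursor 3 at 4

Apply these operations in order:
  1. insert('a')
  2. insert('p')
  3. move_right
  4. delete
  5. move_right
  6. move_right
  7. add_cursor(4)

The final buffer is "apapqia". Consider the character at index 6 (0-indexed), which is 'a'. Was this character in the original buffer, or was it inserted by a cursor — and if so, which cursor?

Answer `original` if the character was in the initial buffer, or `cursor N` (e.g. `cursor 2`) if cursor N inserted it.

After op 1 (insert('a')): buffer="auaeqia" (len 7), cursors c1@1 c2@3 c3@7, authorship 1.2...3
After op 2 (insert('p')): buffer="apuapeqiap" (len 10), cursors c1@2 c2@5 c3@10, authorship 11.22...33
After op 3 (move_right): buffer="apuapeqiap" (len 10), cursors c1@3 c2@6 c3@10, authorship 11.22...33
After op 4 (delete): buffer="apapqia" (len 7), cursors c1@2 c2@4 c3@7, authorship 1122..3
After op 5 (move_right): buffer="apapqia" (len 7), cursors c1@3 c2@5 c3@7, authorship 1122..3
After op 6 (move_right): buffer="apapqia" (len 7), cursors c1@4 c2@6 c3@7, authorship 1122..3
After op 7 (add_cursor(4)): buffer="apapqia" (len 7), cursors c1@4 c4@4 c2@6 c3@7, authorship 1122..3
Authorship (.=original, N=cursor N): 1 1 2 2 . . 3
Index 6: author = 3

Answer: cursor 3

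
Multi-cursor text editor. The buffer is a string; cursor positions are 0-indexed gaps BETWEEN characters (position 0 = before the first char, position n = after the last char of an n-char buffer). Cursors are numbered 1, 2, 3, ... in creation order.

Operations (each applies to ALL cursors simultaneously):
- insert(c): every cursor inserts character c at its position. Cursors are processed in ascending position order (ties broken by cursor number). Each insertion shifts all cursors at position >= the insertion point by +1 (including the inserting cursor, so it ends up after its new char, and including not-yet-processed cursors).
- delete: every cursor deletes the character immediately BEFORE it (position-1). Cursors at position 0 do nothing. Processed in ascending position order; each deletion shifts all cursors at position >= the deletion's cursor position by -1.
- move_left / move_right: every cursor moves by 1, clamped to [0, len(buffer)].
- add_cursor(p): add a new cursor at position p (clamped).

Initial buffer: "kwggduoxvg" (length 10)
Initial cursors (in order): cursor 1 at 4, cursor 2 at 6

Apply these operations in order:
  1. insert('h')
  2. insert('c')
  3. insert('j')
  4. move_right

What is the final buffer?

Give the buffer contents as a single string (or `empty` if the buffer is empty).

Answer: kwgghcjduhcjoxvg

Derivation:
After op 1 (insert('h')): buffer="kwgghduhoxvg" (len 12), cursors c1@5 c2@8, authorship ....1..2....
After op 2 (insert('c')): buffer="kwgghcduhcoxvg" (len 14), cursors c1@6 c2@10, authorship ....11..22....
After op 3 (insert('j')): buffer="kwgghcjduhcjoxvg" (len 16), cursors c1@7 c2@12, authorship ....111..222....
After op 4 (move_right): buffer="kwgghcjduhcjoxvg" (len 16), cursors c1@8 c2@13, authorship ....111..222....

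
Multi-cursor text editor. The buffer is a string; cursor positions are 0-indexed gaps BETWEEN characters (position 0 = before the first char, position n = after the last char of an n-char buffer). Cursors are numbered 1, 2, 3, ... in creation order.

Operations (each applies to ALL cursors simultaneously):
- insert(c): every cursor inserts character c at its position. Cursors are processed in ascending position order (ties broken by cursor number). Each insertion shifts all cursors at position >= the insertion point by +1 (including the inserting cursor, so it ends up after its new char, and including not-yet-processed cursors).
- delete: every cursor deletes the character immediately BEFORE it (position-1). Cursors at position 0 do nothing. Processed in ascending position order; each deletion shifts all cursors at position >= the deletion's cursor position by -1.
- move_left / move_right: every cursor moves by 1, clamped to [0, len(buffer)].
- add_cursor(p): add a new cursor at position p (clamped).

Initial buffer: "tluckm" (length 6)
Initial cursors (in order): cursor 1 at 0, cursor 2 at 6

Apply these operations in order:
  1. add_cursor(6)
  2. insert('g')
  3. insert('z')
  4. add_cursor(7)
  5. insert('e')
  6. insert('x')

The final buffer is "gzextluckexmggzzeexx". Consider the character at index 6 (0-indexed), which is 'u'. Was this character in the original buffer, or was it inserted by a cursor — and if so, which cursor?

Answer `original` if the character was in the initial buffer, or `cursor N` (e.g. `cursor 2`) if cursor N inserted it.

After op 1 (add_cursor(6)): buffer="tluckm" (len 6), cursors c1@0 c2@6 c3@6, authorship ......
After op 2 (insert('g')): buffer="gtluckmgg" (len 9), cursors c1@1 c2@9 c3@9, authorship 1......23
After op 3 (insert('z')): buffer="gztluckmggzz" (len 12), cursors c1@2 c2@12 c3@12, authorship 11......2323
After op 4 (add_cursor(7)): buffer="gztluckmggzz" (len 12), cursors c1@2 c4@7 c2@12 c3@12, authorship 11......2323
After op 5 (insert('e')): buffer="gzetluckemggzzee" (len 16), cursors c1@3 c4@9 c2@16 c3@16, authorship 111.....4.232323
After op 6 (insert('x')): buffer="gzextluckexmggzzeexx" (len 20), cursors c1@4 c4@11 c2@20 c3@20, authorship 1111.....44.23232323
Authorship (.=original, N=cursor N): 1 1 1 1 . . . . . 4 4 . 2 3 2 3 2 3 2 3
Index 6: author = original

Answer: original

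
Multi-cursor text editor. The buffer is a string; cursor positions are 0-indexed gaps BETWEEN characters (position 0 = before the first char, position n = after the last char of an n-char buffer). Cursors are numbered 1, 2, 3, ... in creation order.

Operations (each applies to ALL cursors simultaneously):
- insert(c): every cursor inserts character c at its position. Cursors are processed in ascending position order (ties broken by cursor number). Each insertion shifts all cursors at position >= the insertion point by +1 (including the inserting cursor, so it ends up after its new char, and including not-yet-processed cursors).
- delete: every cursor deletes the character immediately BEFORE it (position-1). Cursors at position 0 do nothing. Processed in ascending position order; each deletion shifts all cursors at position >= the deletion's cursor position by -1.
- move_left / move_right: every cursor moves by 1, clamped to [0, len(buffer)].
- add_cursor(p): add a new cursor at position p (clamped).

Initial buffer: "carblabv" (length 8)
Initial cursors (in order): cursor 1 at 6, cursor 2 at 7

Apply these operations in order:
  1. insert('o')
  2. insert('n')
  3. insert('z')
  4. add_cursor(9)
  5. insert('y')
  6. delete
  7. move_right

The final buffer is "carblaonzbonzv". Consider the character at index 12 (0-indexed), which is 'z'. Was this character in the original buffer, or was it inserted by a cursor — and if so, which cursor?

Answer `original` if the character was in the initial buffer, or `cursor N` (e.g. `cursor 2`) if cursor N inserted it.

Answer: cursor 2

Derivation:
After op 1 (insert('o')): buffer="carblaobov" (len 10), cursors c1@7 c2@9, authorship ......1.2.
After op 2 (insert('n')): buffer="carblaonbonv" (len 12), cursors c1@8 c2@11, authorship ......11.22.
After op 3 (insert('z')): buffer="carblaonzbonzv" (len 14), cursors c1@9 c2@13, authorship ......111.222.
After op 4 (add_cursor(9)): buffer="carblaonzbonzv" (len 14), cursors c1@9 c3@9 c2@13, authorship ......111.222.
After op 5 (insert('y')): buffer="carblaonzyybonzyv" (len 17), cursors c1@11 c3@11 c2@16, authorship ......11113.2222.
After op 6 (delete): buffer="carblaonzbonzv" (len 14), cursors c1@9 c3@9 c2@13, authorship ......111.222.
After op 7 (move_right): buffer="carblaonzbonzv" (len 14), cursors c1@10 c3@10 c2@14, authorship ......111.222.
Authorship (.=original, N=cursor N): . . . . . . 1 1 1 . 2 2 2 .
Index 12: author = 2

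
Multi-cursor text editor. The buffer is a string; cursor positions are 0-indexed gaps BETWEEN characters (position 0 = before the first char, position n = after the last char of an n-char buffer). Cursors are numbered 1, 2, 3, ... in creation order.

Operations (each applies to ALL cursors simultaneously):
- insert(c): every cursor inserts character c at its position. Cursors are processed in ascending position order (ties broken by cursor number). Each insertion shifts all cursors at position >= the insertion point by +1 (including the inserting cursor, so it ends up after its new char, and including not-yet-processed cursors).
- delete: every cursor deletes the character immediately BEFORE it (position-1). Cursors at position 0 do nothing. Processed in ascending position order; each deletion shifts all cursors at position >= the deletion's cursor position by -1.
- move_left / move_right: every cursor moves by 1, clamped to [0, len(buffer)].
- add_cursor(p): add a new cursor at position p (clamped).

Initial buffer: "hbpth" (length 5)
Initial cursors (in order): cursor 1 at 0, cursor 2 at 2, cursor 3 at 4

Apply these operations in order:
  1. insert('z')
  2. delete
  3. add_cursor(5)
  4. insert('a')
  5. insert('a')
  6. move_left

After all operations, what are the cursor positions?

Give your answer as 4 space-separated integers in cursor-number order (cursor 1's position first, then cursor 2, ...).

Answer: 1 5 9 12

Derivation:
After op 1 (insert('z')): buffer="zhbzptzh" (len 8), cursors c1@1 c2@4 c3@7, authorship 1..2..3.
After op 2 (delete): buffer="hbpth" (len 5), cursors c1@0 c2@2 c3@4, authorship .....
After op 3 (add_cursor(5)): buffer="hbpth" (len 5), cursors c1@0 c2@2 c3@4 c4@5, authorship .....
After op 4 (insert('a')): buffer="ahbaptaha" (len 9), cursors c1@1 c2@4 c3@7 c4@9, authorship 1..2..3.4
After op 5 (insert('a')): buffer="aahbaaptaahaa" (len 13), cursors c1@2 c2@6 c3@10 c4@13, authorship 11..22..33.44
After op 6 (move_left): buffer="aahbaaptaahaa" (len 13), cursors c1@1 c2@5 c3@9 c4@12, authorship 11..22..33.44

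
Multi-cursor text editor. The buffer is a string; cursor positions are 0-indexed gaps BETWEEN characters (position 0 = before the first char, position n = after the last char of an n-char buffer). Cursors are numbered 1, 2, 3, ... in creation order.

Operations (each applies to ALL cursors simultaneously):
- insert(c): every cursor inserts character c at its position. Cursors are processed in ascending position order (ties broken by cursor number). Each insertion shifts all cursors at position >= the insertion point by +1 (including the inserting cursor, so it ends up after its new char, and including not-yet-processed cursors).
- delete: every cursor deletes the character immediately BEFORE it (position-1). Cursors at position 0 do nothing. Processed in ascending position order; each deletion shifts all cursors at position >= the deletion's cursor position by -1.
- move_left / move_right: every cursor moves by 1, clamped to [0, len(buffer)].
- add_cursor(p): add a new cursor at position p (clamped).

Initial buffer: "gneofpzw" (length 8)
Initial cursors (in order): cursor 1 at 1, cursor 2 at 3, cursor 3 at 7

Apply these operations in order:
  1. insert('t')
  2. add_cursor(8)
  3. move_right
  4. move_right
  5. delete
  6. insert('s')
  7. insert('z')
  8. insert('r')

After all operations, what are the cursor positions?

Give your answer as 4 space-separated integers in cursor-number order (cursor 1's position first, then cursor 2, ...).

After op 1 (insert('t')): buffer="gtnetofpztw" (len 11), cursors c1@2 c2@5 c3@10, authorship .1..2....3.
After op 2 (add_cursor(8)): buffer="gtnetofpztw" (len 11), cursors c1@2 c2@5 c4@8 c3@10, authorship .1..2....3.
After op 3 (move_right): buffer="gtnetofpztw" (len 11), cursors c1@3 c2@6 c4@9 c3@11, authorship .1..2....3.
After op 4 (move_right): buffer="gtnetofpztw" (len 11), cursors c1@4 c2@7 c4@10 c3@11, authorship .1..2....3.
After op 5 (delete): buffer="gtntopz" (len 7), cursors c1@3 c2@5 c3@7 c4@7, authorship .1.2...
After op 6 (insert('s')): buffer="gtnstospzss" (len 11), cursors c1@4 c2@7 c3@11 c4@11, authorship .1.12.2..34
After op 7 (insert('z')): buffer="gtnsztoszpzsszz" (len 15), cursors c1@5 c2@9 c3@15 c4@15, authorship .1.112.22..3434
After op 8 (insert('r')): buffer="gtnszrtoszrpzsszzrr" (len 19), cursors c1@6 c2@11 c3@19 c4@19, authorship .1.1112.222..343434

Answer: 6 11 19 19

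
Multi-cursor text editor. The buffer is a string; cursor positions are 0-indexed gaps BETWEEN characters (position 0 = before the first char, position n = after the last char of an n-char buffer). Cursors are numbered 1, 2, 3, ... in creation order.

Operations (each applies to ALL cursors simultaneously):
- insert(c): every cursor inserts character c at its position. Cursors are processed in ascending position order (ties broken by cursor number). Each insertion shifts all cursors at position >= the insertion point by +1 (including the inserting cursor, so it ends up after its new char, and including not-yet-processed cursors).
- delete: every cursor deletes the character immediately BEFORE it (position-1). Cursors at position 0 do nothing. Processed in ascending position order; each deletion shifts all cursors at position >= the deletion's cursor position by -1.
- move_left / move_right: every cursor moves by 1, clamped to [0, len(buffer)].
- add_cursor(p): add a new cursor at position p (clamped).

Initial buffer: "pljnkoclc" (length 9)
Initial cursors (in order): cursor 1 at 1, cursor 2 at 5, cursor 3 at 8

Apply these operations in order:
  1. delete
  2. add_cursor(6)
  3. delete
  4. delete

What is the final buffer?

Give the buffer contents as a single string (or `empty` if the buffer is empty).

After op 1 (delete): buffer="ljnocc" (len 6), cursors c1@0 c2@3 c3@5, authorship ......
After op 2 (add_cursor(6)): buffer="ljnocc" (len 6), cursors c1@0 c2@3 c3@5 c4@6, authorship ......
After op 3 (delete): buffer="ljo" (len 3), cursors c1@0 c2@2 c3@3 c4@3, authorship ...
After op 4 (delete): buffer="" (len 0), cursors c1@0 c2@0 c3@0 c4@0, authorship 

Answer: empty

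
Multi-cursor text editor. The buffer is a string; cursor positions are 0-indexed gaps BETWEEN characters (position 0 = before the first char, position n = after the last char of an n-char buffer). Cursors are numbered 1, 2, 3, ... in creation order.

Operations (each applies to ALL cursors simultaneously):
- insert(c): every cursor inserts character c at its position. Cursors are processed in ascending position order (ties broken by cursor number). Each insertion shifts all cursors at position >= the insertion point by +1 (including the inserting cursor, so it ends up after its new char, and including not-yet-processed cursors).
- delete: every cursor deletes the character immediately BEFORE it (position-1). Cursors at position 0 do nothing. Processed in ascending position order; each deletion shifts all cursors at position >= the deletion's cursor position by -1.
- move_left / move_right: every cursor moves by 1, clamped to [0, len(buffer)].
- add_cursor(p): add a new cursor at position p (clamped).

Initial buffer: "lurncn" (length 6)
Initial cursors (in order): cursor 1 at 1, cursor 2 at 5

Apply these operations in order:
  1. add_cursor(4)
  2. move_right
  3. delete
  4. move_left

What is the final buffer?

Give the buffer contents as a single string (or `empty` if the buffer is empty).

After op 1 (add_cursor(4)): buffer="lurncn" (len 6), cursors c1@1 c3@4 c2@5, authorship ......
After op 2 (move_right): buffer="lurncn" (len 6), cursors c1@2 c3@5 c2@6, authorship ......
After op 3 (delete): buffer="lrn" (len 3), cursors c1@1 c2@3 c3@3, authorship ...
After op 4 (move_left): buffer="lrn" (len 3), cursors c1@0 c2@2 c3@2, authorship ...

Answer: lrn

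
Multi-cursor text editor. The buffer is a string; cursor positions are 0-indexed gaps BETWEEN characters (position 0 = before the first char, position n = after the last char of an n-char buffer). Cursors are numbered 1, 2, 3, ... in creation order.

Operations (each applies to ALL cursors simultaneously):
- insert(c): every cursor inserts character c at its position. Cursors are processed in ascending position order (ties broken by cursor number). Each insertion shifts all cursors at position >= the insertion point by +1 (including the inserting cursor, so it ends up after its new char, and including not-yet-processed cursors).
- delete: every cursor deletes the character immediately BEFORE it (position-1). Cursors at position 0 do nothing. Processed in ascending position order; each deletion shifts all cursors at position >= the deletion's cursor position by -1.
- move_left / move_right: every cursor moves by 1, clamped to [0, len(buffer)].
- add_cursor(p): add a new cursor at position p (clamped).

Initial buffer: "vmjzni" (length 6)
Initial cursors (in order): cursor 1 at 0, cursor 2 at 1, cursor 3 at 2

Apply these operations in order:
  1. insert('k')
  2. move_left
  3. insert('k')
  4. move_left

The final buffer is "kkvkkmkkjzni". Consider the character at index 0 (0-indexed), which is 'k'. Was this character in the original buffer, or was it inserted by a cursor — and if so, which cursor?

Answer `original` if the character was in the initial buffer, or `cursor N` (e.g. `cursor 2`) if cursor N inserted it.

After op 1 (insert('k')): buffer="kvkmkjzni" (len 9), cursors c1@1 c2@3 c3@5, authorship 1.2.3....
After op 2 (move_left): buffer="kvkmkjzni" (len 9), cursors c1@0 c2@2 c3@4, authorship 1.2.3....
After op 3 (insert('k')): buffer="kkvkkmkkjzni" (len 12), cursors c1@1 c2@4 c3@7, authorship 11.22.33....
After op 4 (move_left): buffer="kkvkkmkkjzni" (len 12), cursors c1@0 c2@3 c3@6, authorship 11.22.33....
Authorship (.=original, N=cursor N): 1 1 . 2 2 . 3 3 . . . .
Index 0: author = 1

Answer: cursor 1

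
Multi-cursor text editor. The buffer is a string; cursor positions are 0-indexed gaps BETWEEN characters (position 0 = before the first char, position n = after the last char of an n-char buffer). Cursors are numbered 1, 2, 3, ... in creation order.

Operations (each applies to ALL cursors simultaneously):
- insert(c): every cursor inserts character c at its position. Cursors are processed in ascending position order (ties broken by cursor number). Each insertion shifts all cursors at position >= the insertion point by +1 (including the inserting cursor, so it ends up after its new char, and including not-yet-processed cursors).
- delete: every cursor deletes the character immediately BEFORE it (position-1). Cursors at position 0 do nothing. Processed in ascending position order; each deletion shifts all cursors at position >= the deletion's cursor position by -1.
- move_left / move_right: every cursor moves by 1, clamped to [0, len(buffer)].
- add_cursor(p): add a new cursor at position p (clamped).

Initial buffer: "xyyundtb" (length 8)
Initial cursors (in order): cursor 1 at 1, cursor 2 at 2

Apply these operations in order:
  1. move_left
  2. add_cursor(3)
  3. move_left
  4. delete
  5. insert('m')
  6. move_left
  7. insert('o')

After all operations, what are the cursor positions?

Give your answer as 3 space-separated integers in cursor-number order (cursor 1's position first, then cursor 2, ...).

Answer: 3 3 6

Derivation:
After op 1 (move_left): buffer="xyyundtb" (len 8), cursors c1@0 c2@1, authorship ........
After op 2 (add_cursor(3)): buffer="xyyundtb" (len 8), cursors c1@0 c2@1 c3@3, authorship ........
After op 3 (move_left): buffer="xyyundtb" (len 8), cursors c1@0 c2@0 c3@2, authorship ........
After op 4 (delete): buffer="xyundtb" (len 7), cursors c1@0 c2@0 c3@1, authorship .......
After op 5 (insert('m')): buffer="mmxmyundtb" (len 10), cursors c1@2 c2@2 c3@4, authorship 12.3......
After op 6 (move_left): buffer="mmxmyundtb" (len 10), cursors c1@1 c2@1 c3@3, authorship 12.3......
After op 7 (insert('o')): buffer="moomxomyundtb" (len 13), cursors c1@3 c2@3 c3@6, authorship 1122.33......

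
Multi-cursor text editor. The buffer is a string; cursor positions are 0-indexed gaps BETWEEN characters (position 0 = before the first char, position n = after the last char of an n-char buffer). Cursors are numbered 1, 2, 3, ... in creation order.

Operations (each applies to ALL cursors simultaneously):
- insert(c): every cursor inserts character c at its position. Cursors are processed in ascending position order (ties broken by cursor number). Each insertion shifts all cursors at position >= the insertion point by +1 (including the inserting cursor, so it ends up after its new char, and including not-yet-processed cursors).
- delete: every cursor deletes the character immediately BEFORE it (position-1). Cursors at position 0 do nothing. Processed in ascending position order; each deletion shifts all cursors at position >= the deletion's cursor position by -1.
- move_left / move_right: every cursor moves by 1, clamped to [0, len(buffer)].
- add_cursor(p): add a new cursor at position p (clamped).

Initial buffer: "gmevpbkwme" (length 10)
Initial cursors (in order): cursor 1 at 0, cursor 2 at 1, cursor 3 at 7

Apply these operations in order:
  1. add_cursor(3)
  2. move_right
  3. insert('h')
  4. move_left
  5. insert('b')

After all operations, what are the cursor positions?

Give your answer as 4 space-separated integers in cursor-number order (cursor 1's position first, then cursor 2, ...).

After op 1 (add_cursor(3)): buffer="gmevpbkwme" (len 10), cursors c1@0 c2@1 c4@3 c3@7, authorship ..........
After op 2 (move_right): buffer="gmevpbkwme" (len 10), cursors c1@1 c2@2 c4@4 c3@8, authorship ..........
After op 3 (insert('h')): buffer="ghmhevhpbkwhme" (len 14), cursors c1@2 c2@4 c4@7 c3@12, authorship .1.2..4....3..
After op 4 (move_left): buffer="ghmhevhpbkwhme" (len 14), cursors c1@1 c2@3 c4@6 c3@11, authorship .1.2..4....3..
After op 5 (insert('b')): buffer="gbhmbhevbhpbkwbhme" (len 18), cursors c1@2 c2@5 c4@9 c3@15, authorship .11.22..44....33..

Answer: 2 5 15 9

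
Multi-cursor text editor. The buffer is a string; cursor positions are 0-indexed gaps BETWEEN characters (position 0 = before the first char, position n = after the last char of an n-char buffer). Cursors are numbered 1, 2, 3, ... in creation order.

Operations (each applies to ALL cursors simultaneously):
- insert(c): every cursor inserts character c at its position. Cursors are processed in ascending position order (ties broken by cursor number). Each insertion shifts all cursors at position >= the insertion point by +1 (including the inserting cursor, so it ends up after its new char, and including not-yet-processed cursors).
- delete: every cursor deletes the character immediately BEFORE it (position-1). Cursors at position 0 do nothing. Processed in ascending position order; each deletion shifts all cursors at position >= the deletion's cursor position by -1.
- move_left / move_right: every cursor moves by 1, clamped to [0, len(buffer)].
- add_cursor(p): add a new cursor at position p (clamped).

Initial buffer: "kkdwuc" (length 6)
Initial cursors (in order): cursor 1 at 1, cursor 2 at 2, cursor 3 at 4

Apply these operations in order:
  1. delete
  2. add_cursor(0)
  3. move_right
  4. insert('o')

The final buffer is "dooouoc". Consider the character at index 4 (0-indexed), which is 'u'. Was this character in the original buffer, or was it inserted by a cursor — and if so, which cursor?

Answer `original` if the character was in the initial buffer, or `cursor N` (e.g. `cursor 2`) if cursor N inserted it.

Answer: original

Derivation:
After op 1 (delete): buffer="duc" (len 3), cursors c1@0 c2@0 c3@1, authorship ...
After op 2 (add_cursor(0)): buffer="duc" (len 3), cursors c1@0 c2@0 c4@0 c3@1, authorship ...
After op 3 (move_right): buffer="duc" (len 3), cursors c1@1 c2@1 c4@1 c3@2, authorship ...
After op 4 (insert('o')): buffer="dooouoc" (len 7), cursors c1@4 c2@4 c4@4 c3@6, authorship .124.3.
Authorship (.=original, N=cursor N): . 1 2 4 . 3 .
Index 4: author = original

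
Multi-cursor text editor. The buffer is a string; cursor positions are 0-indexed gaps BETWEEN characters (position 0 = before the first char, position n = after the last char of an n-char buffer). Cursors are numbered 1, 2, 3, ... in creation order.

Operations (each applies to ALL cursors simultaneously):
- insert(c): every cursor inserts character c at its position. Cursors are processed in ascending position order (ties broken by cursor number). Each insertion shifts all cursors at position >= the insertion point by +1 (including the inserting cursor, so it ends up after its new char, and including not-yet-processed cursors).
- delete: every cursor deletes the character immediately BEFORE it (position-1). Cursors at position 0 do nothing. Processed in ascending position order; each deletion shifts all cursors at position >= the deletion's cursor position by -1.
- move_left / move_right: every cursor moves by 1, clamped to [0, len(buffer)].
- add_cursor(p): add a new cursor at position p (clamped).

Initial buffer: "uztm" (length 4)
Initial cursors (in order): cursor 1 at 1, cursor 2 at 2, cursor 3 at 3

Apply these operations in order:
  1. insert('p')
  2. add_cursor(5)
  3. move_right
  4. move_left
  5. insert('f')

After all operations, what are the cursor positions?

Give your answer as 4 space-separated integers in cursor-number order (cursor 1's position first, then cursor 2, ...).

After op 1 (insert('p')): buffer="upzptpm" (len 7), cursors c1@2 c2@4 c3@6, authorship .1.2.3.
After op 2 (add_cursor(5)): buffer="upzptpm" (len 7), cursors c1@2 c2@4 c4@5 c3@6, authorship .1.2.3.
After op 3 (move_right): buffer="upzptpm" (len 7), cursors c1@3 c2@5 c4@6 c3@7, authorship .1.2.3.
After op 4 (move_left): buffer="upzptpm" (len 7), cursors c1@2 c2@4 c4@5 c3@6, authorship .1.2.3.
After op 5 (insert('f')): buffer="upfzpftfpfm" (len 11), cursors c1@3 c2@6 c4@8 c3@10, authorship .11.22.433.

Answer: 3 6 10 8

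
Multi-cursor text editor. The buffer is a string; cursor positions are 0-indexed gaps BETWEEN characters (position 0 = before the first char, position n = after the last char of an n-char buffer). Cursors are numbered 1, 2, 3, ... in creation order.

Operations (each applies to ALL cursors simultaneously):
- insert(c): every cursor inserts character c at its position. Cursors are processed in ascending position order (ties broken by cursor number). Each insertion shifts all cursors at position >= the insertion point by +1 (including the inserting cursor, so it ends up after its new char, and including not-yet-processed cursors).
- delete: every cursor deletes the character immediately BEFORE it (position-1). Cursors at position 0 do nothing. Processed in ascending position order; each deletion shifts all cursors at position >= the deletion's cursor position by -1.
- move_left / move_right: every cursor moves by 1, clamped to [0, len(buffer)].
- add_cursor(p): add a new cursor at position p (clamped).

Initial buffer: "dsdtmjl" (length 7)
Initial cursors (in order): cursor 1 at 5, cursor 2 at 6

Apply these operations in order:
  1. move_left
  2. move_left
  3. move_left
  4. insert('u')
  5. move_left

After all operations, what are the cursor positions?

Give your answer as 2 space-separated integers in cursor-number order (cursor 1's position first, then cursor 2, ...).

After op 1 (move_left): buffer="dsdtmjl" (len 7), cursors c1@4 c2@5, authorship .......
After op 2 (move_left): buffer="dsdtmjl" (len 7), cursors c1@3 c2@4, authorship .......
After op 3 (move_left): buffer="dsdtmjl" (len 7), cursors c1@2 c2@3, authorship .......
After op 4 (insert('u')): buffer="dsudutmjl" (len 9), cursors c1@3 c2@5, authorship ..1.2....
After op 5 (move_left): buffer="dsudutmjl" (len 9), cursors c1@2 c2@4, authorship ..1.2....

Answer: 2 4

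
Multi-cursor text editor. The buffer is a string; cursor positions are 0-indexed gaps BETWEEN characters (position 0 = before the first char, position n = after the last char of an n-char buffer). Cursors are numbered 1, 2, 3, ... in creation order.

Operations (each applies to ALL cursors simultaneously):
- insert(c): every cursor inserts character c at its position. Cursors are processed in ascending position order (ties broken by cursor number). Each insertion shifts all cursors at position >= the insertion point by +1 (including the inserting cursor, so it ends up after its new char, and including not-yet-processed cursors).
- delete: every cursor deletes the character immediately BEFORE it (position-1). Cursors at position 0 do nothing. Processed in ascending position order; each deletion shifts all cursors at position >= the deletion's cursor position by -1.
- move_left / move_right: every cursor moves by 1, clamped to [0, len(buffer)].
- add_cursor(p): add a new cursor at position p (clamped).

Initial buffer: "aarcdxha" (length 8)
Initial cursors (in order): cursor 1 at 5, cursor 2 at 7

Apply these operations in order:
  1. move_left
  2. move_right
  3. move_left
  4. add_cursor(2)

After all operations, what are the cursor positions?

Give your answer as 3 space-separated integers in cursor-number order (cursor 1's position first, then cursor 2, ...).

After op 1 (move_left): buffer="aarcdxha" (len 8), cursors c1@4 c2@6, authorship ........
After op 2 (move_right): buffer="aarcdxha" (len 8), cursors c1@5 c2@7, authorship ........
After op 3 (move_left): buffer="aarcdxha" (len 8), cursors c1@4 c2@6, authorship ........
After op 4 (add_cursor(2)): buffer="aarcdxha" (len 8), cursors c3@2 c1@4 c2@6, authorship ........

Answer: 4 6 2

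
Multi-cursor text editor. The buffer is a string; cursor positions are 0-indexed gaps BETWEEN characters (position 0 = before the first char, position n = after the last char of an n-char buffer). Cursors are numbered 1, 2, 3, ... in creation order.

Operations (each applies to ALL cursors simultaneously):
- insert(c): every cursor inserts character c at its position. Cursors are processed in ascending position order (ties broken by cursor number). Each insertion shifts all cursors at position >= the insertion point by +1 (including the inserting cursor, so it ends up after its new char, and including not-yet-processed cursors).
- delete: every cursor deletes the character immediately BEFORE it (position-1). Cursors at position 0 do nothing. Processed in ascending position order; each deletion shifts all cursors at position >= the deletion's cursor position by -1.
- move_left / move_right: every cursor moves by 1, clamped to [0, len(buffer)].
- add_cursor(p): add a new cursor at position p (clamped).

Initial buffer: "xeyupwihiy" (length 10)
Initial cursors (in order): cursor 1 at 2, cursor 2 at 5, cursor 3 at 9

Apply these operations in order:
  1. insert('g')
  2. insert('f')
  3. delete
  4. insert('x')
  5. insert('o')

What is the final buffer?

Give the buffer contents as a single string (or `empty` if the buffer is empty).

After op 1 (insert('g')): buffer="xegyupgwihigy" (len 13), cursors c1@3 c2@7 c3@12, authorship ..1...2....3.
After op 2 (insert('f')): buffer="xegfyupgfwihigfy" (len 16), cursors c1@4 c2@9 c3@15, authorship ..11...22....33.
After op 3 (delete): buffer="xegyupgwihigy" (len 13), cursors c1@3 c2@7 c3@12, authorship ..1...2....3.
After op 4 (insert('x')): buffer="xegxyupgxwihigxy" (len 16), cursors c1@4 c2@9 c3@15, authorship ..11...22....33.
After op 5 (insert('o')): buffer="xegxoyupgxowihigxoy" (len 19), cursors c1@5 c2@11 c3@18, authorship ..111...222....333.

Answer: xegxoyupgxowihigxoy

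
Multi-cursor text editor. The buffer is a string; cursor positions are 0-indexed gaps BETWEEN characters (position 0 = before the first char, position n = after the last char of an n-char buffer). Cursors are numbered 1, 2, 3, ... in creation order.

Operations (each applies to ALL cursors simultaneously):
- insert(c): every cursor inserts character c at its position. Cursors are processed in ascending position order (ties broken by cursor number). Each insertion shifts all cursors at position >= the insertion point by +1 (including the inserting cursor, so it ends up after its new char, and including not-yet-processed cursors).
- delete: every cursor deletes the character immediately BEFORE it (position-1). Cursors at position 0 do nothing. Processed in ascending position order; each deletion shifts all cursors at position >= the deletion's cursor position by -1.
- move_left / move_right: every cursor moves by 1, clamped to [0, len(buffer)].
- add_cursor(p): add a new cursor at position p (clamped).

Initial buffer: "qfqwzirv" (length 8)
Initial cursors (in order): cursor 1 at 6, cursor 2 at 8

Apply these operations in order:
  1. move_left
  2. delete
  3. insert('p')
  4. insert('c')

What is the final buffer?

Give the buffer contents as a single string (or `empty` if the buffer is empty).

After op 1 (move_left): buffer="qfqwzirv" (len 8), cursors c1@5 c2@7, authorship ........
After op 2 (delete): buffer="qfqwiv" (len 6), cursors c1@4 c2@5, authorship ......
After op 3 (insert('p')): buffer="qfqwpipv" (len 8), cursors c1@5 c2@7, authorship ....1.2.
After op 4 (insert('c')): buffer="qfqwpcipcv" (len 10), cursors c1@6 c2@9, authorship ....11.22.

Answer: qfqwpcipcv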